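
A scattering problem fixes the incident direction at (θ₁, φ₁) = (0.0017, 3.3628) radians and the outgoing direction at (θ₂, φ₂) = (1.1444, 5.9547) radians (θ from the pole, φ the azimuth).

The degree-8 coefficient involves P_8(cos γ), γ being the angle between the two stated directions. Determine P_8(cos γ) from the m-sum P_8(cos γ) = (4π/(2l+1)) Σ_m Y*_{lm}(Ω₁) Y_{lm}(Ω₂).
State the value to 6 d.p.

-0.254446

Addition theorem: P_8(cos γ) = (4π/17) Σ_m Y*_{lm}(Ω₁) Y_{lm}(Ω₂), m = −8…8:
  term(m=-8) = -0.000000-0.000000i   from Y*(Ω₁)=-0.000000+0.000000i, Y(Ω₂)=-0.211956+0.119594i
  term(m=-7) = +0.000000+0.000000i   from Y*(Ω₁)=-0.000000-0.000000i, Y(Ω₂)=-0.294439+0.329940i
  term(m=-6) = -0.000000-0.000000i   from Y*(Ω₁)=+0.000000+0.000000i, Y(Ω₂)=-0.130778+0.309218i
  term(m=-5) = -0.000000+0.000000i   from Y*(Ω₁)=-0.000000-0.000000i, Y(Ω₂)=+0.006537-0.091106i
  term(m=-4) = +0.000000-0.000000i   from Y*(Ω₁)=+0.000000+0.000000i, Y(Ω₂)=-0.091270-0.347486i
  term(m=-3) = -0.000000+0.000000i   from Y*(Ω₁)=-0.000000-0.000000i, Y(Ω₂)=-0.046146-0.069620i
  term(m=-2) = +0.000004+0.000008i   from Y*(Ω₁)=+0.000027+0.000013i, Y(Ω₂)=+0.249059+0.192090i
  term(m=-1) = -0.001069-0.000655i   from Y*(Ω₁)=-0.008184-0.001841i, Y(Ω₂)=+0.141424+0.048202i
  term(m=+0) = -0.342090+0.000000i   from Y*(Ω₁)=+1.163046-0.000000i, Y(Ω₂)=-0.294133+0.000000i
  term(m=+1) = -0.001069+0.000655i   from Y*(Ω₁)=+0.008184-0.001841i, Y(Ω₂)=-0.141424+0.048202i
  term(m=+2) = +0.000004-0.000008i   from Y*(Ω₁)=+0.000027-0.000013i, Y(Ω₂)=+0.249059-0.192090i
  term(m=+3) = -0.000000-0.000000i   from Y*(Ω₁)=+0.000000-0.000000i, Y(Ω₂)=+0.046146-0.069620i
  term(m=+4) = +0.000000+0.000000i   from Y*(Ω₁)=+0.000000-0.000000i, Y(Ω₂)=-0.091270+0.347486i
  term(m=+5) = -0.000000-0.000000i   from Y*(Ω₁)=+0.000000-0.000000i, Y(Ω₂)=-0.006537-0.091106i
  term(m=+6) = -0.000000+0.000000i   from Y*(Ω₁)=+0.000000-0.000000i, Y(Ω₂)=-0.130778-0.309218i
  term(m=+7) = +0.000000-0.000000i   from Y*(Ω₁)=+0.000000-0.000000i, Y(Ω₂)=+0.294439+0.329940i
  term(m=+8) = -0.000000+0.000000i   from Y*(Ω₁)=-0.000000-0.000000i, Y(Ω₂)=-0.211956-0.119594i
Accumulated sum -0.344219+0.000000i; after 4π/(2l+1) scaling, -0.254446+0.000000i ⇒ P_8 = -0.254446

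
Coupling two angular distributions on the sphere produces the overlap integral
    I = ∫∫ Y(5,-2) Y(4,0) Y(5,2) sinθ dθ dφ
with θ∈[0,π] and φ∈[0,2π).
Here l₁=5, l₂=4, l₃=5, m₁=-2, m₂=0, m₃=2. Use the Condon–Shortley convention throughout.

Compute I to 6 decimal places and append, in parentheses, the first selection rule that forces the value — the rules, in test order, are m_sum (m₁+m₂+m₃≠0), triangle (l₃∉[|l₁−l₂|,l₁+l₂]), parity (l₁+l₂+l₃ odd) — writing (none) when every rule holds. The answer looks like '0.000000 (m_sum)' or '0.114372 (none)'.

m-sum 0 ✓  L=14 even ✓  1≤5≤9 ✓
Π(2lᵢ+1) = 11×9×11 = 1089
triangle coeff Δ(5,4,5) = 1/3153150
Σ_t [0,4]: t=0:+1/69120 t=1:−1/1728 t=2:+1/576 t=3:−1/1728 t=4:+1/69120 = 7/11520
(3j)²=2/143 [(5 4 5; 0 0 0)], sign=-1
Σ_t [1,4]: t=1:−1/25920 t=2:+1/1920 t=3:−1/1728 t=4:+1/20736 = -1/20736
(3j)²=1/2574 [(5 4 5; -2 0 2)], sign=+1
⇒ 4πI² = 1/169
I = (-1)√(1/169/(4π)) = -0.02169960
No selection rule forces the value: the integral is nonzero (none).

-0.021700 (none)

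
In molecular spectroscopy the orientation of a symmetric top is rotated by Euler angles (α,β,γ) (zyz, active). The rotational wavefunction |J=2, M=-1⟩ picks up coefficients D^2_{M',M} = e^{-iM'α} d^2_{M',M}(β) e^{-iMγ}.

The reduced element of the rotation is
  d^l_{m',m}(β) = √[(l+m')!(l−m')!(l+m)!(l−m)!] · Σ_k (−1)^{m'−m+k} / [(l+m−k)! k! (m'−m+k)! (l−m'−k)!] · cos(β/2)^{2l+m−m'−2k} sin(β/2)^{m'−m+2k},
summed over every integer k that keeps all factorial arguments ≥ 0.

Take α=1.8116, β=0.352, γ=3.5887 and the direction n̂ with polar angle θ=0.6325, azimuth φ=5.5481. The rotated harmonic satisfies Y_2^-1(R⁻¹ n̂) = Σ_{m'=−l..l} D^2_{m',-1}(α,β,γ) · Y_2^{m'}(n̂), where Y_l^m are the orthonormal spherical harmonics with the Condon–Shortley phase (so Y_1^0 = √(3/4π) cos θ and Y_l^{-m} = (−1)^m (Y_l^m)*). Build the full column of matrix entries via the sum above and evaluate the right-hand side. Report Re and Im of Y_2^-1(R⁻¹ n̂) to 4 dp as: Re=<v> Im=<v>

Need the full column D^2_{m',-1} for m'=−2..2 at α=1.8116, β=0.3520, γ=3.5887.
cos(β/2)=0.984552, sin(β/2)=0.175093
d^2_{-2,-1}: single k=1 term ⇒ +0.334206;  D = +0.200144+0.267649i
d^2_{-1,-1}: k∈[0..1] ⇒ +0.939625 -0.089153 = +0.850472;  D = +0.539986-0.657053i
d^2_{0,-1}: k∈[0..1] ⇒ -0.409317 +0.012946 = -0.396371;  D = +0.357409+0.171375i
d^2_{1,-1}: k∈[0..1] ⇒ +0.089153 -0.000940 = +0.088213;  D = -0.018070+0.086342i
d^2_{2,-1}: single k=0 term ⇒ -0.010570;  D = -0.010564+0.000365i
Y_2^{m'}(θ=0.6325,φ=5.5481) and Σ D·Y over m':
  (+0.2001+0.2676i)·(+0.0136+0.1343i)  (+0.5400-0.6571i)·(+0.2732+0.2470i)  (+0.3574+0.1714i)·(+0.3001+0.0000i)  (-0.0181+0.0863i)·(-0.2732+0.2470i)  (-0.0106+0.0004i)·(+0.0136-0.1343i)
Y_2^-1(R⁻¹ n̂) = +0.367404+0.009178i

Re=0.3674 Im=0.0092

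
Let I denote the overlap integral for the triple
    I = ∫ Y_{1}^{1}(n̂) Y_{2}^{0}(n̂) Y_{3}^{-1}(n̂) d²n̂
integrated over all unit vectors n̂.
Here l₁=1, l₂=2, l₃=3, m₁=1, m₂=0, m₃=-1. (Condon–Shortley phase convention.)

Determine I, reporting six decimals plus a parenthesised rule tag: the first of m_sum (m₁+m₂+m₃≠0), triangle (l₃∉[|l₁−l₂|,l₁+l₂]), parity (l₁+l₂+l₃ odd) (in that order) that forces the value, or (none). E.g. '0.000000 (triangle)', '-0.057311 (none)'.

-0.202301 (none)

Checks pass: Σm=0; 6 even; l₃=3∈[1,3].
(2·1+1)(2·2+1)(2·3+1) = 105
Δ: 0! 2! 4! / 7! → 1/105
sum: t=0:+1/4 = 1/4
3j²(1 2 3; 0 0 0) = Δ·Π!·Σ² = 3/35  (sign -1)
sum: t=0:+1/8 = 1/8
3j²(1 2 3; 1 0 -1) = Δ·Π!·Σ² = 2/35  (sign +1)
combine: 4πI² = 105·3/35·2/35 = 18/35
take √, sign -1: I = -0.20230066
No selection rule forces the value: the integral is nonzero (none).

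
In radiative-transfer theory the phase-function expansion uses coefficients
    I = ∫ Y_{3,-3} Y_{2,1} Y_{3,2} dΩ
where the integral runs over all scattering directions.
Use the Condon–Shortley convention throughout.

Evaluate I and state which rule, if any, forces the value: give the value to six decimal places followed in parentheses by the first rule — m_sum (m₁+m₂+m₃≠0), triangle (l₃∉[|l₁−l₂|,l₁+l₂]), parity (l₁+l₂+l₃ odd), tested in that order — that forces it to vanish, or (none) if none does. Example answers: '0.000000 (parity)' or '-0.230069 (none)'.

Rules hold: Σm=0, L=8 even, 1≤3≤5.
N = 7·5·7 = 245
Δ = 2!·4!·2!/9! = 1/3780
Racah Σ t=0..2: t=0:+1/24 t=1:−1/4 t=2:+1/24 = -1/6
⇒ 3j(3 2 3; 0 0 0)² = 4/105, sgn +1
Racah Σ t=2..2: t=2:+1/48 = 1/48
⇒ 3j(3 2 3; -3 1 2)² = 5/84, sgn -1
4πI² = N·(3j₀)²·(3jₘ)² = 5/9
I = -1·√(0.555556/4π) = -0.21026104
No selection rule forces the value: the integral is nonzero (none).

-0.210261 (none)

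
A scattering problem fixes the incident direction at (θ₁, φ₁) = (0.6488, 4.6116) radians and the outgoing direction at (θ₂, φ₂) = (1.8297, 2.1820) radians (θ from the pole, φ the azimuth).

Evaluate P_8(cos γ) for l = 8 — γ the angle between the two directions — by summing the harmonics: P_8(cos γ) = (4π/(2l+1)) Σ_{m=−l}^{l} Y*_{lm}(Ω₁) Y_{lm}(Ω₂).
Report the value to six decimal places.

Summing Y*_{l m}(θ₁,φ₁)·Y_{l m}(θ₂,φ₂) over m ∈ [−8, 8]; prefactor 4π/(2·8+1) = 0.739198:
  m=-8: Y*=+0.006339-0.006610i  Y=+0.069292+0.386849i  product +0.002996+0.001994i
  m=-7: Y*=+0.031323+0.036774i  Y=+0.377755+0.175062i  product +0.005395+0.019375i
  m=-6: Y*=-0.128447+0.088771i  Y=-0.004463+0.002589i  product +0.000343-0.000729i
  m=-5: Y*=-0.164387-0.298108i  Y=-0.030291+0.353111i  product +0.110245-0.049017i
  m=-4: Y*=+0.443568-0.189190i  Y=+0.096270+0.080558i  product +0.057943+0.017520i
  m=-3: Y*=+0.101203+0.324440i  Y=-0.285449+0.076797i  product -0.053804-0.084839i
  m=-2: Y*=+0.126180-0.025785i  Y=-0.060598+0.166844i  product -0.003344+0.022615i
  m=-1: Y*=+0.041374+0.409114i  Y=-0.151815-0.216658i  product +0.082357-0.071074i
  m=+0: Y*=-0.000825-0.000000i  Y=-0.191540+0.000000i  product +0.000158+0.000000i
  m=+1: Y*=-0.041374+0.409114i  Y=+0.151815-0.216658i  product +0.082357+0.071074i
  m=+2: Y*=+0.126180+0.025785i  Y=-0.060598-0.166844i  product -0.003344-0.022615i
  m=+3: Y*=-0.101203+0.324440i  Y=+0.285449+0.076797i  product -0.053804+0.084839i
  m=+4: Y*=+0.443568+0.189190i  Y=+0.096270-0.080558i  product +0.057943-0.017520i
  m=+5: Y*=+0.164387-0.298108i  Y=+0.030291+0.353111i  product +0.110245+0.049017i
  m=+6: Y*=-0.128447-0.088771i  Y=-0.004463-0.002589i  product +0.000343+0.000729i
  m=+7: Y*=-0.031323+0.036774i  Y=-0.377755+0.175062i  product +0.005395-0.019375i
  m=+8: Y*=+0.006339+0.006610i  Y=+0.069292-0.386849i  product +0.002996-0.001994i
Σ over m = +0.404419-0.000000i; ×(4π/17) → +0.298946-0.000000i. Real part: 0.298946

0.298946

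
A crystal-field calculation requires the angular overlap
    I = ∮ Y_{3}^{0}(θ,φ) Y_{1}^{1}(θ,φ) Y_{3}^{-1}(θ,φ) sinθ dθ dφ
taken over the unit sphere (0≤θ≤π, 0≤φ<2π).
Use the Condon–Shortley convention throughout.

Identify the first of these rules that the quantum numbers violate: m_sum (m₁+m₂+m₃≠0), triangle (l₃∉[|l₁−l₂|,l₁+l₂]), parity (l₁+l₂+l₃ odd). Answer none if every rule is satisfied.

parity

azimuthal sum: 0 + 1 − 1 = 0  ✓
2 ≤ 3 ≤ 4 (triangle on l)  ✓
L = 3 + 1 + 3 = 7 (odd)  ✗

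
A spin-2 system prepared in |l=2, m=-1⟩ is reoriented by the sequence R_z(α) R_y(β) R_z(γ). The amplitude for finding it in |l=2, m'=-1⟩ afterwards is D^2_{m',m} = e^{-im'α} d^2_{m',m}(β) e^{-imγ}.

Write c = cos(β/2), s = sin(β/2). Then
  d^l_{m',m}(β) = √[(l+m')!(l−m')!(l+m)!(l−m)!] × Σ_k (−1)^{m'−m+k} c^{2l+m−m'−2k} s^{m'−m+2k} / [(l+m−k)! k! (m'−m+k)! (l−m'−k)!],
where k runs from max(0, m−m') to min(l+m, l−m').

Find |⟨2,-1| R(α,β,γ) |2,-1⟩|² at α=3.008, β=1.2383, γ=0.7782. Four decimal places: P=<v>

Split into d^2_{-1,-1}(β=1.2383) × two z-phases.
With c≡cos(β/2)=0.814372 and s≡sin(β/2)=0.580343, N=[1·6·1·6]^{1/2}=6.000000
Admissible k: 0..1 (factorial args all ≥0)
  k=0: (−1)^0·6.0000/(6)·0.8144^4·0.5803^0 = +0.439837
  k=1: (−1)^1·6.0000/(2)·0.8144^2·0.5803^2 = -0.670095
d^2_{-1,-1}(1.2383) = +0.439837 -0.670095 = -0.230259
|D^2_{-1,-1}|² = |d^2_{-1,-1}(β)|² = (-0.230259)² = 0.053019 (the z-rotation phases have unit modulus)

P=0.0530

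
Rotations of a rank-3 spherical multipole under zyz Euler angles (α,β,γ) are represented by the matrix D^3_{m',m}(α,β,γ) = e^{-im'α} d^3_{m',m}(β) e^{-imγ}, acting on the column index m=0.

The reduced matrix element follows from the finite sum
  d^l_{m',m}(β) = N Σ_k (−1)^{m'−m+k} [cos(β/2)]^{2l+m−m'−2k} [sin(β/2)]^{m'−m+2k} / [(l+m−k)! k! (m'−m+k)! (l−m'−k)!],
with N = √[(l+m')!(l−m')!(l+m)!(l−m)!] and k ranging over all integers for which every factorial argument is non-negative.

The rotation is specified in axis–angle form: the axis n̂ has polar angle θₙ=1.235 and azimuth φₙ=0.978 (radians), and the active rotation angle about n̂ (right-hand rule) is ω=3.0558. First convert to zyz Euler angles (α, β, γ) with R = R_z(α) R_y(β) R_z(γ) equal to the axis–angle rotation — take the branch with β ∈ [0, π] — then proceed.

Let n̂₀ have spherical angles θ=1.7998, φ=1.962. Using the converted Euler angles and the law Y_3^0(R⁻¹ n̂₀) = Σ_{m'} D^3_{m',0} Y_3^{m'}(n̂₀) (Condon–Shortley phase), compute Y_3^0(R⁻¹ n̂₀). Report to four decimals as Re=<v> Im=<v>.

Axis–angle → zyz. n̂ = (sinθₙcosφₙ, sinθₙsinφₙ, cosθₙ) = (+0.527479, +0.783059, +0.329521), ω = 3.0558.
R = I cosω + sinω [n̂]ₓ + (1−cosω) n̂n̂ᵀ gives
  R = [-0.440877, +0.796340, +0.414090; +0.852811, +0.227786, +0.469922; +0.279893, +0.560318, -0.779553]
β = atan2(√(R₁₃²+R₂₃²), R₃₃) = 2.464748; α = atan2(R₂₃, R₁₃) mod 2π = 0.848472; γ = atan2(R₃₂, −R₃₁) mod 2π = 2.034064
Need the full column D^3_{m',0} for m'=−3..3 at α=0.8485, β=2.4647, γ=2.0341.
cos(β/2)=0.331999, sin(β/2)=0.943280
d^3_{-3,0}: single k=3 term ⇒ +0.137356;  D = -0.113660+0.077123i
d^3_{-2,0}: k∈[2..3] ⇒ +0.059209 -0.477966 = -0.418756;  D = +0.052685-0.415429i
d^3_{-1,0}: k∈[1..3] ⇒ +0.013180 -0.319186 +0.858875 = +0.552869;  D = +0.365518+0.414801i
d^3_{0,0}: k∈[0..3] ⇒ +0.001339 -0.097291 +0.785377 -0.704438 = -0.015012;  D = -0.015012+0.000000i
d^3_{1,0}: k∈[0..2] ⇒ -0.013180 +0.319186 -0.858875 = -0.552869;  D = -0.365518+0.414801i
d^3_{2,0}: k∈[0..1] ⇒ +0.059209 -0.477966 = -0.418756;  D = +0.052685+0.415429i
d^3_{3,0}: single k=0 term ⇒ -0.137356;  D = +0.113660+0.077123i
Y_3^{m'}(θ=1.7998,φ=1.962) and Σ D·Y over m':
  (-0.1137+0.0771i)·(+0.3554+0.1491i)  (+0.0527-0.4154i)·(+0.1561-0.1551i)  (+0.3655+0.4148i)·(+0.0891+0.2160i)  (-0.0150+0.0000i)·(+0.2323+0.0000i)  (-0.3655+0.4148i)·(-0.0891+0.2160i)  (+0.0527+0.4154i)·(+0.1561+0.1551i)  (+0.1137+0.0771i)·(-0.3554+0.1491i)
Y_3^0(R⁻¹ n̂) = -0.333777-0.000000i

Re=-0.3338 Im=0.0000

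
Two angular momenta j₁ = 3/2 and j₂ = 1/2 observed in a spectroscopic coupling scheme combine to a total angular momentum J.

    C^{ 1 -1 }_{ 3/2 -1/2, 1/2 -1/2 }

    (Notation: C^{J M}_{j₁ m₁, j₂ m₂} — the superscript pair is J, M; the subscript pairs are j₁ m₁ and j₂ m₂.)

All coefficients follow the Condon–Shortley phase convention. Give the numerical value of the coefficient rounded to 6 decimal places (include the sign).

+√(1/4) = +0.500000

j₁+j₂−J=1  J+j₁−j₂=2  J−j₁+j₂=0  j₁+j₂+J+1=4
(j₁±m₁, j₂±m₂, J±M) = (1,2,0,1,0,2)
P² = 1
sum k=0..0:
  [0] +1/2 = 1/2
S = 1/2
C² = P²·S² = 1/4 ; C = +0.500000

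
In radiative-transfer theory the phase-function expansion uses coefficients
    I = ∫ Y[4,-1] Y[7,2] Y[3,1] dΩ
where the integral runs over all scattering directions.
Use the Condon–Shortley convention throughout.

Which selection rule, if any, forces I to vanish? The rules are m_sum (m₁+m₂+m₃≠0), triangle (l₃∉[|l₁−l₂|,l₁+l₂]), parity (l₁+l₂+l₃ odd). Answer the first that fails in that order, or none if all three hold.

m_sum

m₁+m₂+m₃ = -1 + 2 + 1 = 2  ✗
triangle: |4−7|=3 ≤ l₃=3 ≤ 4+7=11
parity: l₁+l₂+l₃ = 14 is even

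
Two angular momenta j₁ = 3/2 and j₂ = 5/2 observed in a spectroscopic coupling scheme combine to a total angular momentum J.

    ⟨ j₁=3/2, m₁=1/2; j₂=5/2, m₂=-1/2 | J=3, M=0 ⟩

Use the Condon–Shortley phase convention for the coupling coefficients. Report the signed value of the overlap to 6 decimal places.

+√(1/5) = +0.447214

√[7·1!2!4!/8! · 2!1!2!3!3!3!] = √(36/5)
  +(−1)^0/∏(0,1,1,2,1,2)! = 1/4  (running 1/4)
  +(−1)^1/∏(1,0,0,1,2,3)! = -1/12  (running 1/6)
⟨..|..⟩ = √(36/5)·(1/6) = +0.447214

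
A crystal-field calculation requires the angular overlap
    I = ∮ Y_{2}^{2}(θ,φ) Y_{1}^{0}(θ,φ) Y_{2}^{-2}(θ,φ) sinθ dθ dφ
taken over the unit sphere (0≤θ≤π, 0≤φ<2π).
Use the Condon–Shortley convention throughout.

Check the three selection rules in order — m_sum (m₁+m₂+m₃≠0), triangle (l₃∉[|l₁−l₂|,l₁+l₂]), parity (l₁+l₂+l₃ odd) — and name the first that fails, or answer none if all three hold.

parity

m₁+m₂+m₃ = 2 + 0 − 2 = 0  ✓
triangle: |2−1|=1 ≤ l₃=2 ≤ 2+1=3  ✓
parity: l₁+l₂+l₃ = 5 is odd  ✗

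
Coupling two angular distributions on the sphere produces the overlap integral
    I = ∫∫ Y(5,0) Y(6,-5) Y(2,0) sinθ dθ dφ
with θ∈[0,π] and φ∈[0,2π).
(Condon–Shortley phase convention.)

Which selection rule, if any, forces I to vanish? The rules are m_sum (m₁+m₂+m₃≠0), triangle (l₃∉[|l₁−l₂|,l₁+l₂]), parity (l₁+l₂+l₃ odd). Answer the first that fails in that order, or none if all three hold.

m_sum

m₁+m₂+m₃ = 0 − 5 + 0 = -5  ✗
triangle: |5−6|=1 ≤ l₃=2 ≤ 5+6=11
parity: l₁+l₂+l₃ = 13 is odd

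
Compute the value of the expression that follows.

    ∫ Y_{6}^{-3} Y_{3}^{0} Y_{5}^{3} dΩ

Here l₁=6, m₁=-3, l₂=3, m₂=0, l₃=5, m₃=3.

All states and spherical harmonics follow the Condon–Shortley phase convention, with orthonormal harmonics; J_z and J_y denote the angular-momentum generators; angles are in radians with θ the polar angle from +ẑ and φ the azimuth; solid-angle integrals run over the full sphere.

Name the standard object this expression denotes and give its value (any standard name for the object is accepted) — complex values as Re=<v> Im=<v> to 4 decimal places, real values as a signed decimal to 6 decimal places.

Gaunt coefficient, +0.036034

This is a Gaunt coefficient — the integral of a triple product of spherical harmonics over the sphere.
Checks pass: Σm=0; 14 even; l₃=5∈[3,9].
(2·6+1)(2·3+1)(2·5+1) = 1001
Δ: 4! 8! 2! / 15! → 1/675675
sum: t=1:−1/8640 t=2:+1/2304 t=3:−1/8640 = 7/34560
3j²(6 3 5; 0 0 0) = Δ·Π!·Σ² = 7/429  (sign -1)
sum: t=1:−1/483840 t=2:+1/20160 t=3:−1/17280 = -1/96768
3j²(6 3 5; -3 0 3) = Δ·Π!·Σ² = 1/1001  (sign -1)
combine: 4πI² = 1001·7/429·1/1001 = 7/429
take √, sign +1: I = 0.03603425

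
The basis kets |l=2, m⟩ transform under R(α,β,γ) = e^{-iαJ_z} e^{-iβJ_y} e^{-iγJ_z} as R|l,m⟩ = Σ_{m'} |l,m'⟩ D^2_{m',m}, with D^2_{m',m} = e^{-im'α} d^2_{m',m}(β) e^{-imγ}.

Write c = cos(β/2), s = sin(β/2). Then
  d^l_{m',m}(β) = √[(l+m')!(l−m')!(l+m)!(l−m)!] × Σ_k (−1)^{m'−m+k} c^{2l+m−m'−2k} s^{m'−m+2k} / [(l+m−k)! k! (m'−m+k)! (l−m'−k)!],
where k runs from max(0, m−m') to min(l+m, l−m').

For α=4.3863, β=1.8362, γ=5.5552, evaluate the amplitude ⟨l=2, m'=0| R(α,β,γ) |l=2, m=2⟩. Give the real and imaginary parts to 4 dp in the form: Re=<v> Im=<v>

Re=0.0653 Im=0.5665

Split into d^2_{0,2}(β=1.8362) × two z-phases.
With c≡cos(β/2)=0.607331 and s≡sin(β/2)=0.794449, N=[2·2·24·1]^{1/2}=9.797959
k: max(0,(2)−(0))=2 … min(2+(2),2−(0))=2
  k=2: (−1)^0·9.7980/(4)·0.6073^2·0.7944^2 = +0.570241
d^2_{0,2}(1.8362) = +0.570241
D = (+1.000000+0.000000i)·(+0.570241)·(+0.114574+0.993415i) = +0.065335+0.566486i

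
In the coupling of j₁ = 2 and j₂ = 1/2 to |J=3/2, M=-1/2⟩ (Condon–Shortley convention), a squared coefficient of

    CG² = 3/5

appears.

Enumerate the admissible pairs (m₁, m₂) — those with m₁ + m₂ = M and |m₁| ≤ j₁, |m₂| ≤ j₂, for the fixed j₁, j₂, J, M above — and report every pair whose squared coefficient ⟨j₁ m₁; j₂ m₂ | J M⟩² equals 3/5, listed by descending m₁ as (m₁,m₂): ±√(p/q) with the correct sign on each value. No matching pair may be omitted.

Admissible pairs with m₁+m₂ = M = -1/2: (-1,1/2), (0,-1/2)
  (m₁,m₂)=(0,-1/2): CG² = 2/5, CG = +√(2/5)
  (m₁,m₂)=(-1,1/2): CG² = 3/5, CG = −√(3/5)   ← matches the target
Pairs with CG² = 3/5: (-1,1/2): −√(3/5)

(-1,1/2): −√(3/5)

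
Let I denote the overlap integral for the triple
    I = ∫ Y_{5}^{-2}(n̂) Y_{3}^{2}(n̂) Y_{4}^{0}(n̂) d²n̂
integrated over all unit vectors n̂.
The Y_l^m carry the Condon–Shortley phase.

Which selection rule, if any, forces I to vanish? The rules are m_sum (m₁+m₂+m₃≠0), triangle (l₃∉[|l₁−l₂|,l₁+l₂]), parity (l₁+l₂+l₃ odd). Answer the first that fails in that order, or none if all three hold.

none

m₁+m₂+m₃ = -2 + 2 + 0 = 0  ✓
triangle: |5−3|=2 ≤ l₃=4 ≤ 5+3=8  ✓
parity: l₁+l₂+l₃ = 12 is even  ✓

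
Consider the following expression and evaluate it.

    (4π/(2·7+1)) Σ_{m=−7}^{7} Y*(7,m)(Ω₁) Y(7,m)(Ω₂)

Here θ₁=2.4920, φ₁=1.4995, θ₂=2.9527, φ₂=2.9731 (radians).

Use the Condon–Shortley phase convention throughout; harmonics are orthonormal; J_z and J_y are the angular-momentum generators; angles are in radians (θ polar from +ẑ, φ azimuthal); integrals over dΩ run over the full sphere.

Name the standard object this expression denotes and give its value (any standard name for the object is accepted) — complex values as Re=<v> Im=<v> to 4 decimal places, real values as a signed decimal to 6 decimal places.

Legendre polynomial (addition theorem), -0.212724

This sum is the spherical-harmonic addition theorem: it equals the Legendre polynomial P_l(cos γ) of the angle γ between the two directions.
Term-by-term m-sum for l=7 (normalisation 4π/15 = 0.837758):
  m=-7: (-0.00709 - 0.01300j) × (-0.00000 - 0.00000j) = -0.00000 + 0.00000j  (running Σ = -0.00000 + 0.00000j)
  m=-6: (0.06639 - 0.03027j) × (-0.00004 - 0.00007j) = -0.00000 - 0.00000j  (running Σ = -0.00000 - 0.00000j)
  m=-5: (0.07510 + 0.20167j) × (-0.00066 - 0.00074j) = 0.00010 - 0.00019j  (running Σ = 0.00009 - 0.00019j)
  m=-4: (-0.39362 + 0.11540j) × (-0.00668 - 0.00534j) = 0.00325 + 0.00133j  (running Σ = 0.00334 + 0.00114j)
  m=-3: (-0.09693 - 0.44624j) × (-0.04641 - 0.02569j) = -0.00696 + 0.02320j  (running Σ = -0.00362 + 0.02434j)
  m=-2: (0.12407 - 0.01781j) × (-0.21463 - 0.07519j) = -0.02797 - 0.00551j  (running Σ = -0.03159 + 0.01883j)
  m=-1: (-0.02490 - 0.34869j) × (-0.58805 - 0.10003j) = -0.02024 + 0.20754j  (running Σ = -0.05183 + 0.22637j)
  m=0: (0.24609 + 0.00000j) × (-0.61059 + 0.00000j) = -0.15026 + 0.00000j  (running Σ = -0.20209 + 0.22637j)
  m=1: (0.02490 - 0.34869j) × (0.58805 - 0.10003j) = -0.02024 - 0.20754j  (running Σ = -0.22233 + 0.01883j)
  m=2: (0.12407 + 0.01781j) × (-0.21463 + 0.07519j) = -0.02797 + 0.00551j  (running Σ = -0.25030 + 0.02434j)
  m=3: (0.09693 - 0.44624j) × (0.04641 - 0.02569j) = -0.00696 - 0.02320j  (running Σ = -0.25726 + 0.00114j)
  m=4: (-0.39362 - 0.11540j) × (-0.00668 + 0.00534j) = 0.00325 - 0.00133j  (running Σ = -0.25401 - 0.00019j)
  m=5: (-0.07510 + 0.20167j) × (0.00066 - 0.00074j) = 0.00010 + 0.00019j  (running Σ = -0.25392 - 0.00000j)
  m=6: (0.06639 + 0.03027j) × (-0.00004 + 0.00007j) = -0.00000 + 0.00000j  (running Σ = -0.25392 + 0.00000j)
  m=7: (0.00709 - 0.01300j) × (0.00000 - 0.00000j) = -0.00000 - 0.00000j  (running Σ = -0.25392 + 0.00000j)
Σ over m = -0.25392 + 0.00000j; ×(4π/15) → -0.21272 + 0.00000j. Real part: -0.212724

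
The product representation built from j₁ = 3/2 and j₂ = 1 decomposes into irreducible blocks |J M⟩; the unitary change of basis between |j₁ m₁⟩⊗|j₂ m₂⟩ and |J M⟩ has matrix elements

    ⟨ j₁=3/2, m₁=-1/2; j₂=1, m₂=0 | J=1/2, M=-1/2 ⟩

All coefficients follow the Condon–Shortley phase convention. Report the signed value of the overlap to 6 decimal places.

triangle: 2!×1!×0!/4! = 2/24
(j±m)!: 1!×2!×1!×1!×0!×1! = 2
prefactor² = (2J+1)×Δ×N² = 1/3
  k=1: −1/(1!×1!×1!×0!×0!×0!) = -1
Σ = -1  ⇒  CG² = 1/3×(-1)² = 1/3
CG = −√(1/3) = -0.577350

−√(1/3) ≈ -0.577350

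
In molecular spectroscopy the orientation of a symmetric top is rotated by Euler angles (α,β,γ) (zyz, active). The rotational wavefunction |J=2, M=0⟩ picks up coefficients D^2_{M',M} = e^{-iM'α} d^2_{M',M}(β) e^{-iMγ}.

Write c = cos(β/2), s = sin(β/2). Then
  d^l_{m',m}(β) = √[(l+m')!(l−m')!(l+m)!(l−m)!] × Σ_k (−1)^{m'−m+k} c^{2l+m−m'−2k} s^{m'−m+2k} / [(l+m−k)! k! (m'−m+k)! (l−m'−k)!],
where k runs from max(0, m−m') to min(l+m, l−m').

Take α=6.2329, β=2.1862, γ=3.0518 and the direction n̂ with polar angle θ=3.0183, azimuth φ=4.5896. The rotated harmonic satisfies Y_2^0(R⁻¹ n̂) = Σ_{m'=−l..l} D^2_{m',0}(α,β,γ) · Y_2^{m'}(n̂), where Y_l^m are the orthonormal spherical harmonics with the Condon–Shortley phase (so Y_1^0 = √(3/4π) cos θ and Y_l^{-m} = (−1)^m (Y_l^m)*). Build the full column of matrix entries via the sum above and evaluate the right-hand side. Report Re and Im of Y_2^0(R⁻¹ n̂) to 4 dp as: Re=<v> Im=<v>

Need the full column D^2_{m',0} for m'=−2..2 at α=6.2329, β=2.1862, γ=3.0518.
cos(β/2)=0.459735, sin(β/2)=0.888056
d^2_{-2,0}: single k=2 term ⇒ +0.408292;  D = +0.406229-0.040993i
d^2_{-1,0}: k∈[1..2] ⇒ +0.211367 -0.788686 = -0.577319;  D = -0.576589+0.029018i
d^2_{0,0}: k∈[0..2] ⇒ +0.044671 -0.666738 +0.621960 = -0.000108;  D = -0.000108+0.000000i
d^2_{1,0}: k∈[0..1] ⇒ -0.211367 +0.788686 = +0.577319;  D = +0.576589+0.029018i
d^2_{2,0}: single k=0 term ⇒ +0.408292;  D = +0.406229+0.040993i
Y_2^{m'}(θ=3.0183,φ=4.5896) and Σ D·Y over m':
  (+0.4062-0.0410i)·(-0.0057-0.0014i)  (-0.5766+0.0290i)·(+0.0115-0.0936i)  (-0.0001+0.0000i)·(+0.6165+0.0000i)  (+0.5766+0.0290i)·(-0.0115-0.0936i)  (+0.4062+0.0410i)·(-0.0057+0.0014i)
Y_2^0(R⁻¹ n̂) = -0.012673-0.000000i

Re=-0.0127 Im=0.0000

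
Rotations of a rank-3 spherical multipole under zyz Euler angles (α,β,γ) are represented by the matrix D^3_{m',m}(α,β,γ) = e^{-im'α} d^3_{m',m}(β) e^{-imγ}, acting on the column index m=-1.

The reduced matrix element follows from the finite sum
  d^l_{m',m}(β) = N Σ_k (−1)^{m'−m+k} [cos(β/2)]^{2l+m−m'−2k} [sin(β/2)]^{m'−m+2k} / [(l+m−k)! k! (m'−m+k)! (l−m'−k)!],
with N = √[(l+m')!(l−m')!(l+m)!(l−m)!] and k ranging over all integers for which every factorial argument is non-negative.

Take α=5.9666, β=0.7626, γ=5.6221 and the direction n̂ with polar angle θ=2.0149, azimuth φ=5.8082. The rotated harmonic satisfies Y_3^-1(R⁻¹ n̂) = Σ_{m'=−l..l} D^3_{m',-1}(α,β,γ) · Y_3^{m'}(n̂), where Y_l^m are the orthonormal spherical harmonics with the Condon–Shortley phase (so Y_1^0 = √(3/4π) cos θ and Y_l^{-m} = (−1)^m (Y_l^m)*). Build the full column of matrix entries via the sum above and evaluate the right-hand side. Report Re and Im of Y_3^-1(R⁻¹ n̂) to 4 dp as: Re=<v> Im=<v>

Re=-0.1433 Im=0.0803

Need the full column D^3_{m',-1} for m'=−3..3 at α=5.9666, β=0.7626, γ=5.6221.
cos(β/2)=0.928182, sin(β/2)=0.372127
d^3_{-3,-1}: single k=2 term ⇒ +0.398071;  D = -0.015936-0.397752i
d^3_{-2,-1}: k∈[1..2] ⇒ +0.810693 -0.260618 = +0.550076;  D = +0.150187-0.529176i
d^3_{-1,-1}: k∈[0..2] ⇒ +0.639437 -0.822253 +0.099125 = -0.083690;  D = -0.046779+0.069396i
d^3_{0,-1}: k∈[0..2] ⇒ -0.888070 +0.428239 -0.022945 = -0.482776;  D = -0.381068+0.296412i
d^3_{1,-1}: k∈[0..2] ⇒ +0.616689 -0.132167 +0.002656 = +0.487178;  D = +0.458554-0.164533i
d^3_{2,-1}: k∈[0..1] ⇒ -0.260618 +0.020946 = -0.239672;  D = -0.239579+0.006690i
d^3_{3,-1}: single k=0 term ⇒ +0.063985;  D = +0.061338+0.018215i
Y_3^{m'}(θ=2.0149,φ=5.8082) and Σ D·Y over m':
  (-0.0159-0.3978i)·(+0.0446+0.3039i)  (+0.1502-0.5292i)·(-0.2083-0.2912i)  (-0.0468+0.0694i)·(-0.0200-0.0103i)  (-0.3811+0.2964i)·(+0.3330+0.0000i)  (+0.4586-0.1645i)·(+0.0200-0.0103i)  (-0.2396+0.0067i)·(-0.2083+0.2912i)  (+0.0613+0.0182i)·(-0.0446+0.3039i)
Y_3^-1(R⁻¹ n̂) = -0.143314+0.080341i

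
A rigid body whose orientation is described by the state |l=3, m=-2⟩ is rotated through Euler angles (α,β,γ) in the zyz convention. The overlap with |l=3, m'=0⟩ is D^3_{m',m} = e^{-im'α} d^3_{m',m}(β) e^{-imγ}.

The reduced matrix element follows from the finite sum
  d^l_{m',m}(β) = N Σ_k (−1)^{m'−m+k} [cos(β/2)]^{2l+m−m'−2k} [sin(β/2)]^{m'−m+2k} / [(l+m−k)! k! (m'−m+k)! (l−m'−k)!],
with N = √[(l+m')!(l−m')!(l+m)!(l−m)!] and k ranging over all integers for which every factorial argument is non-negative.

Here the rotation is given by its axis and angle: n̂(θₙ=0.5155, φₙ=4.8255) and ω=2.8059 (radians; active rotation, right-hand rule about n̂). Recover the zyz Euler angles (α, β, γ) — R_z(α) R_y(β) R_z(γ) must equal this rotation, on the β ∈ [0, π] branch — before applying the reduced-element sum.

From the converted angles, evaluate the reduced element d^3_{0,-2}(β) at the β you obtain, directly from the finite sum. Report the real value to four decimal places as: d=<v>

Axis–angle → zyz. n̂ = (sinθₙcosφₙ, sinθₙsinφₙ, cosθₙ) = (+0.055642, -0.489820, +0.870046), ω = 2.8059.
R = I cosω + sinω [n̂]ₓ + (1−cosω) n̂n̂ᵀ gives
  R = [-0.938163, -0.339601, -0.067239; +0.233626, -0.477728, -0.846874; +0.255477, -0.810215, +0.527526]
β = atan2(√(R₁₃²+R₂₃²), R₃₃) = 1.015111; α = atan2(R₂₃, R₁₃) mod 2π = 4.633159; γ = atan2(R₃₂, −R₃₁) mod 2π = 4.406937
d^3_{0,-2}(β=1.0151) via the finite sum:
Half-angle: c=0.873935, s=0.486042. N=√(6·6·1·120)=65.726707
k: max(0,(-2)−(0))=0 … min(3+(-2),3−(0))=1
  k=0: (−1)^2·65.7267/(12)·0.8739^4·0.4860^2 = +0.754789
  k=1: (−1)^3·65.7267/(12)·0.8739^2·0.4860^4 = -0.233461
d^3_{0,-2}(1.0151) = +0.754789 -0.233461 = +0.521328

d=0.5213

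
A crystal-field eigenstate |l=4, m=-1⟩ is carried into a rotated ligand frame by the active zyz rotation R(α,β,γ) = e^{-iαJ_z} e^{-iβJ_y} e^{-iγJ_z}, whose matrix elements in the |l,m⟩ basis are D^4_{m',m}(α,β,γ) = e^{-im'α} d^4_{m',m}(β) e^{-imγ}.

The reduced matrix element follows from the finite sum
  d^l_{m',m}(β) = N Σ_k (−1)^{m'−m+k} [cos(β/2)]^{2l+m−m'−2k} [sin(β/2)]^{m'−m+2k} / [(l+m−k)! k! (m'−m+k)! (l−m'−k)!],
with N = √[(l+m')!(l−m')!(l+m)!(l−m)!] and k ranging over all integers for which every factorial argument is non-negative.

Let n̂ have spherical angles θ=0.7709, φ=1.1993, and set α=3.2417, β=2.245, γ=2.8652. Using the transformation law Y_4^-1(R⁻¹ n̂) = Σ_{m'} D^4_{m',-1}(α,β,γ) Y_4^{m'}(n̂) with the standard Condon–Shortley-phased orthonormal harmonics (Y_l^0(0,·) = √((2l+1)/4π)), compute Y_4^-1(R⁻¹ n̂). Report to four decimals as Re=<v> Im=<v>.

Re=-0.0226 Im=0.0874

Need the full column D^4_{m',-1} for m'=−4..4 at α=3.2417, β=2.2450, γ=2.8652.
cos(β/2)=0.433431, sin(β/2)=0.901187
d^4_{-4,-1}: single k=3 term ⇒ +0.083779;  D = -0.083136-0.010365i
d^4_{-3,-1}: k∈[2..3] ⇒ +0.042738 -0.307934 = -0.265196;  D = -0.265120-0.006345i
d^4_{-2,-1}: k∈[1..3] ⇒ +0.010987 -0.237492 +0.684461 = +0.457956;  D = -0.456628+0.034852i
d^4_{-1,-1}: k∈[0..3] ⇒ +0.001246 -0.080768 +0.698329 -1.006303 = -0.387497;  D = -0.381491+0.067957i
d^4_{0,-1}: k∈[0..3] ⇒ -0.011582 +0.300407 -1.298673 +0.935704 = -0.074144;  D = +0.071329-0.020233i
d^4_{1,-1}: k∈[0..3] ⇒ +0.053845 -0.698329 +1.509454 -0.435029 = +0.429941;  D = +0.399827-0.158076i
d^4_{2,-1}: k∈[0..2] ⇒ -0.158328 +1.026691 -0.887687 = -0.019324;  D = +0.017171-0.008865i
d^4_{3,-1}: k∈[0..1] ⇒ +0.307934 -0.798728 = -0.490794;  D = -0.411412+0.267617i
d^4_{4,-1}: single k=0 term ⇒ -0.362183;  D = +0.282346-0.226842i
Y_4^{m'}(θ=0.7709,φ=1.1993) and Σ D·Y over m':
  (-0.0831-0.0104i)·(+0.0088+0.1039i)  (-0.2651-0.0063i)·(-0.2726+0.1338i)  (-0.4566+0.0349i)·(-0.3112-0.2858i)  (-0.3815+0.0680i)·(+0.0516-0.1325i)  (+0.0713-0.0202i)·(-0.3354+0.0000i)  (+0.3998-0.1581i)·(-0.0516-0.1325i)  (+0.0172-0.0089i)·(-0.3112+0.2858i)  (-0.4114+0.2676i)·(+0.2726+0.1338i)  (+0.2823-0.2268i)·(+0.0088-0.1039i)
Y_4^-1(R⁻¹ n̂) = -0.022554+0.087434i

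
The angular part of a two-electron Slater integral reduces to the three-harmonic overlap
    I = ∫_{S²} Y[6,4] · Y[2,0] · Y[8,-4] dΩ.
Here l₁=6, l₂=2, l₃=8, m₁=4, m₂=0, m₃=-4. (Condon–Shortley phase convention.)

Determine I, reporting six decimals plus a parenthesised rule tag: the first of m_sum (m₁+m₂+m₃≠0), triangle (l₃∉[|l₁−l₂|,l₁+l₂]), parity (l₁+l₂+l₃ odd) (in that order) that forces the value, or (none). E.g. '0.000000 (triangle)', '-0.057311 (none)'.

0.168874 (none)

Rules hold: Σm=0, L=16 even, 4≤8≤8.
N = 13·5·17 = 1105
Δ = 0!·12!·4!/17! = 1/30940
Racah Σ t=0..0: t=0:+1/2073600 = 1/2073600
⇒ 3j(6 2 8; 0 0 0)² = 28/1105, sgn +1
Racah Σ t=0..0: t=0:+1/29030400 = 1/29030400
⇒ 3j(6 2 8; 4 0 -4)² = 99/7735, sgn +1
4πI² = N·(3j₀)²·(3jₘ)² = 396/1105
I = +1·√(0.358371/4π) = 0.16887351
No selection rule forces the value: the integral is nonzero (none).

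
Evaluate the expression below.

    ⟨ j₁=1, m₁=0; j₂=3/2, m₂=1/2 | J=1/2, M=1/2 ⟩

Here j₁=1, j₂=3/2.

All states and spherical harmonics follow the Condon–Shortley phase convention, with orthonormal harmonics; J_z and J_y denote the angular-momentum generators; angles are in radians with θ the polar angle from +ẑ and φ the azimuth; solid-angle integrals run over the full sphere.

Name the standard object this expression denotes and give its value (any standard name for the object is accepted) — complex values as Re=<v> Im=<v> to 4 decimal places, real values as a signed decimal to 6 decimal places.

Clebsch–Gordan coefficient, −√(1/3) ≈ -0.577350

This is a Clebsch–Gordan (vector-coupling) coefficient.
j₁+j₂−J=2  J+j₁−j₂=0  J−j₁+j₂=1  j₁+j₂+J+1=4
(j₁±m₁, j₂±m₂, J±M) = (1,1,2,1,1,0)
P² = 1/3
sum k=1..1:
  [1] −1/1 = -1
S = -1
C² = P²·S² = 1/3 ; C = -0.577350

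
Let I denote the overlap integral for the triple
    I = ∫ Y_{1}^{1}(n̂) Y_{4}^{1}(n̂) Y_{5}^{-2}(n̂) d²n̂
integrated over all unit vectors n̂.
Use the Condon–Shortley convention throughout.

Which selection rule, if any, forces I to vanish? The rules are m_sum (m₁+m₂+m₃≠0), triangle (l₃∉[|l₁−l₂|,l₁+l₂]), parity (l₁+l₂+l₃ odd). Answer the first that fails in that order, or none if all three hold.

none

azimuthal sum: 1 + 1 − 2 = 0  ✓
3 ≤ 5 ≤ 5 (triangle on l)  ✓
L = 1 + 4 + 5 = 10 (even)  ✓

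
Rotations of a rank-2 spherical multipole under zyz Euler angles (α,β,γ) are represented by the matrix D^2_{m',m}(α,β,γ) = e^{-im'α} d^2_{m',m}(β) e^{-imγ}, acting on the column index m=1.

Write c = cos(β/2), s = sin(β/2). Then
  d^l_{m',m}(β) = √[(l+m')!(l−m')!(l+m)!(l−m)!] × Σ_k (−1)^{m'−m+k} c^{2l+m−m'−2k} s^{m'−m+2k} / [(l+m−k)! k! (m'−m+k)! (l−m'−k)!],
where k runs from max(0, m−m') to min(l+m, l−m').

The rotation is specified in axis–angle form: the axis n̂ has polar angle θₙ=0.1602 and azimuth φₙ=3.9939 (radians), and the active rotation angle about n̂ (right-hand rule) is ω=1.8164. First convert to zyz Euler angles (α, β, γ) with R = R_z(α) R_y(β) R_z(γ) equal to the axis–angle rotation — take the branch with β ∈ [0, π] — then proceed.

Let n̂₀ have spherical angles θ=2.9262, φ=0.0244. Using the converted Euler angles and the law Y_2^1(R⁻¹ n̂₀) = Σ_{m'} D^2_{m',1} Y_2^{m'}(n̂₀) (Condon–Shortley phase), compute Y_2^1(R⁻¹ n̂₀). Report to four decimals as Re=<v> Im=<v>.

Axis–angle → zyz. n̂ = (sinθₙcosφₙ, sinθₙsinφₙ, cosθₙ) = (-0.105001, -0.120084, +0.987195), ω = 1.8164.
R = I cosω + sinω [n̂]ₓ + (1−cosω) n̂n̂ᵀ gives
  R = [-0.229436, -0.941896, -0.245340; +0.973245, -0.225216, -0.045520; -0.012380, -0.249219, +0.968368]
β = atan2(√(R₁₃²+R₂₃²), R₃₃) = 0.252191; α = atan2(R₂₃, R₁₃) mod 2π = 3.325044; γ = atan2(R₃₂, −R₃₁) mod 2π = 4.762022
Need the full column D^2_{m',1} for m'=−2..2 at α=3.3250, β=0.2522, γ=4.7620.
cos(β/2)=0.992060, sin(β/2)=0.125762
d^2_{-2,1}: single k=3 term ⇒ +0.003947;  D = -0.001231+0.003750i
d^2_{-1,1}: k∈[2..3] ⇒ +0.046698 -0.000250 = +0.046447;  D = +0.006197-0.046032i
d^2_{0,1}: k∈[1..2] ⇒ +0.300773 -0.004833 = +0.295939;  D = +0.014682+0.295575i
d^2_{1,1}: k∈[0..1] ⇒ +0.968618 -0.046698 = +0.921920;  D = -0.212944-0.896991i
d^2_{2,1}: single k=0 term ⇒ -0.245580;  D = -0.099360-0.224582i
Y_2^{m'}(θ=2.9262,φ=0.0244) and Σ D·Y over m':
  (-0.0012+0.0037i)·(+0.0176-0.0009i)  (+0.0062-0.0460i)·(-0.1613+0.0039i)  (+0.0147+0.2956i)·(+0.5876+0.0000i)  (-0.2129-0.8970i)·(+0.1613+0.0039i)  (-0.0994-0.2246i)·(+0.0176+0.0009i)
Y_2^1(R⁻¹ n̂) = -0.024576+0.031658i

Re=-0.0246 Im=0.0317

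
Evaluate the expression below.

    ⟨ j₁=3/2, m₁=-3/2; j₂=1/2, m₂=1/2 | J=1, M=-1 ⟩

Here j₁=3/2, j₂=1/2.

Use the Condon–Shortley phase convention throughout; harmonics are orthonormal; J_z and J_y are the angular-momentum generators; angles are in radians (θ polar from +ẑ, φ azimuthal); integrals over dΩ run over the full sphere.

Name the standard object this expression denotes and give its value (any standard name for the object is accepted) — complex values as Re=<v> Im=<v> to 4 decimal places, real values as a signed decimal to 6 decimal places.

This is a Clebsch–Gordan (vector-coupling) coefficient.
triangle: 1!×2!×0!/4! = 2/24
(j±m)!: 0!×3!×1!×0!×0!×2! = 12
prefactor² = (2J+1)×Δ×N² = 3
  k=1: −1/(1!×0!×2!×0!×0!×0!) = -1/2
Σ = -1/2  ⇒  CG² = 3×(-1/2)² = 3/4
CG = −√(3/4) = -0.866025

Clebsch–Gordan coefficient, −√(3/4) ≈ -0.866025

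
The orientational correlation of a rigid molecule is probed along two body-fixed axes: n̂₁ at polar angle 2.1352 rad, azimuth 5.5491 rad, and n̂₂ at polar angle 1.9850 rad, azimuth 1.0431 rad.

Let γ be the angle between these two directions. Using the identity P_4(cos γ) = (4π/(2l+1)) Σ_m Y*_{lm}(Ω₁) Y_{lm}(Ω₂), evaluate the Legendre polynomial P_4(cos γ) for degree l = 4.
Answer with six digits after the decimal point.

Expand P_4 via completeness: Σ_{m} conj(Y_{4,m}) at Ω₁ times Y_{4,m} at Ω₂ —
  m=-4: (-0.22078 - 0.04596j) × (-0.15978 + 0.26656j) = 0.04753 - 0.05151j  (running Σ = 0.04753 - 0.05151j)
  m=-3: (0.23839 + 0.32596j) × (0.38643 + 0.00475j) = 0.09057 + 0.12709j  (running Σ = 0.13810 + 0.07558j)
  m=-2: (0.02454 - 0.23824j) × (-0.01849 - 0.03264j) = -0.00823 + 0.00360j  (running Σ = 0.12987 + 0.07919j)
  m=-1: (0.15828 - 0.14282j) × (0.16379 - 0.28102j) = -0.01421 - 0.06787j  (running Σ = 0.11566 + 0.01131j)
  m=0: (-0.28757 + 0.00000j) × (-0.09954 + 0.00000j) = 0.02863 + 0.00000j  (running Σ = 0.14429 + 0.01131j)
  m=1: (-0.15828 - 0.14282j) × (-0.16379 - 0.28102j) = -0.01421 + 0.06787j  (running Σ = 0.13008 + 0.07919j)
  m=2: (0.02454 + 0.23824j) × (-0.01849 + 0.03264j) = -0.00823 - 0.00360j  (running Σ = 0.12185 + 0.07558j)
  m=3: (-0.23839 + 0.32596j) × (-0.38643 + 0.00475j) = 0.09057 - 0.12709j  (running Σ = 0.21242 - 0.05151j)
  m=4: (-0.22078 + 0.04596j) × (-0.15978 - 0.26656j) = 0.04753 + 0.05151j  (running Σ = 0.25995 + 0.00000j)
Total Σ_m = 0.25995 + 0.00000j. Multiply by 1.396263: 0.36296 + 0.00000j. P_4(cos γ) = 0.362956

0.362956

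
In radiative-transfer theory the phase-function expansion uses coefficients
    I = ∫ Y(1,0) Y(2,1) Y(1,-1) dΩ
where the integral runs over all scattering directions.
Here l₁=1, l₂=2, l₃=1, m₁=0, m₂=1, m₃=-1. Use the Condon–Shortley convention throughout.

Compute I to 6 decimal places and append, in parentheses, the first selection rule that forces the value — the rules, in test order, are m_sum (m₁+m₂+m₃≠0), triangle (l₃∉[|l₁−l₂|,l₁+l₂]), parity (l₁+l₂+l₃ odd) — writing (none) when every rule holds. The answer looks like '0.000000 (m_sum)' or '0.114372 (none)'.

Checks pass: Σm=0; 4 even; l₃=1∈[1,3].
(2·1+1)(2·2+1)(2·1+1) = 45
Δ: 2! 0! 2! / 5! → 1/30
sum: t=1:−1/1 = -1/1
3j²(1 2 1; 0 0 0) = Δ·Π!·Σ² = 2/15  (sign +1)
sum: t=1:−1/2 = -1/2
3j²(1 2 1; 0 1 -1) = Δ·Π!·Σ² = 1/10  (sign -1)
combine: 4πI² = 45·2/15·1/10 = 3/5
take √, sign -1: I = -0.21850969
No selection rule forces the value: the integral is nonzero (none).

-0.218510 (none)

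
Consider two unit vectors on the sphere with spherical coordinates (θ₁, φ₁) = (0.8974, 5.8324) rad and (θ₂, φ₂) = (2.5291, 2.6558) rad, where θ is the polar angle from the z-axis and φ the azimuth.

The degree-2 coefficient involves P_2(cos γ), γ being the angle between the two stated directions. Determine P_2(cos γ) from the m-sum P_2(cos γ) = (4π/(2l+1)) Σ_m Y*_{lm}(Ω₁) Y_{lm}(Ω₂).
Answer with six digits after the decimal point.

0.880708

Summing Y*_{l m}(θ₁,φ₁)·Y_{l m}(θ₂,φ₂) over m ∈ [−2, 2]; prefactor 4π/(2·2+1) = 2.513274:
  [-2]  conj(Y_{2,-2})(Ω₁) = +0.146434-0.185126i ; Y_{2,-2}(Ω₂) = +0.072006+0.105429i ; Δ = +0.030062+0.002108i
  [-1]  conj(Y_{2,-1})(Ω₁) = +0.339001-0.164085i ; Y_{2,-1}(Ω₂) = +0.321363+0.169678i ; Δ = +0.136784+0.004790i
  [+0]  conj(Y_{2,0})(Ω₁) = +0.052607-0.000000i ; Y_{2,0}(Ω₂) = +0.318053+0.000000i ; Δ = +0.016732+0.000000i
  [+1]  conj(Y_{2,1})(Ω₁) = -0.339001-0.164085i ; Y_{2,1}(Ω₂) = -0.321363+0.169678i ; Δ = +0.136784-0.004790i
  [+2]  conj(Y_{2,2})(Ω₁) = +0.146434+0.185126i ; Y_{2,2}(Ω₂) = +0.072006-0.105429i ; Δ = +0.030062-0.002108i
Σ over m = +0.350423+0.000000i; ×(4π/5) → +0.880708+0.000000i. Real part: 0.880708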